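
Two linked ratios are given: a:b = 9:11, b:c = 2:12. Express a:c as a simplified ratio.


Given a:b = 9:11 and b:c = 2:12
Make b consistent. Multiply first ratio by 2: a:b = 18:22
Multiply second ratio by 11: b:c = 22:132
Now b = 22 in both, so a:b:c = 18:22:132
Therefore a:c = 18:132
Simplify by GCD: a:c = 3:22

3:22


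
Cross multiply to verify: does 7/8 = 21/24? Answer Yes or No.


Cross multiply to check 7/8 = 21/24
Left cross product: 7 * 24 = 168
Right cross product: 8 * 21 = 168
168 = 168
Equal, so proportions match => Yes

Yes


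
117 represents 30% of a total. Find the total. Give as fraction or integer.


Given: 117 is 30% of the whole
Set up: 117 = 30/100 * whole
whole = 117 * 100 / 30
whole = 11700 / 30
whole = 390

390


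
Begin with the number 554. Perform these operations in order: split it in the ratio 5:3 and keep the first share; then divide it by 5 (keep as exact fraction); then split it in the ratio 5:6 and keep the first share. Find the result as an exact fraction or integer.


Start with 554.
Step 1: Split 5:3, first share = 554 * 5/8 = 1385/4
Step 2: Divide by 5: 1385/4 / 5 = 277/4
Step 3: Split 5:6, first share = 277/4 * 5/11 = 1385/44
Final result = 1385/44

1385/44


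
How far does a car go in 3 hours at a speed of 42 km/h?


Using distance = speed * time
Speed = 42 km/h
Time = 3 hours
Distance = 42 * 3
= 126 km

126


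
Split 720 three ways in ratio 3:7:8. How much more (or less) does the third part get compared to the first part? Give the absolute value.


Total parts = 3 + 7 + 8 = 18
Value per part = 720 / 18 = 40
Shares: 3*40=120, 7*40=280, 8*40=320
Third share = 320, first share = 120
Difference = |320 - 120| = 200

200


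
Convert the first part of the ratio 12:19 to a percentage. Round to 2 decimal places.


Total parts = 12 + 19 = 31
First part fraction = 12/31
Percentage = (12/31) * 100
= 0.387097 * 100
= 38.71%

38.71


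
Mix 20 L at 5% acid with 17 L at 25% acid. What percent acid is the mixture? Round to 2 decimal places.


Solute in mixture 1 = 5% of 20 L = 20*5/100 = 1 L
Solute in mixture 2 = 25% of 17 L = 17*25/100 = 17/4 L
Total solute = 1 + 17/4 = 21/4 L
Total volume = 20 + 17 = 37 L
Final concentration = 21/4/37 * 100 = 14.19%

14.19


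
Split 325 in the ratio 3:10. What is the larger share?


Total parts = 3 + 10 = 13
Value per part = 325 / 13 = 25
First share = 3 * 25 = 75
Second share = 10 * 25 = 250
Larger share = 250

250


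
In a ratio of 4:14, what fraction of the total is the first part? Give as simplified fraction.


Total parts = 4 + 14 = 18
First part fraction = 4/18
Simplify: 4/18 = 2/9

2/9


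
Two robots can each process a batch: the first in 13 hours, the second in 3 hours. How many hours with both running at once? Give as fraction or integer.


Rate of A = 1/13 job per hour
Rate of B = 1/3 job per hour
Combined rate = 1/13 + 1/3
Find common denominator: (3 + 13)/(13*3) = 16/39
Combined rate = 16/39 job per hour
Time together = 1 / (16/39) = 39/16 hours

39/16


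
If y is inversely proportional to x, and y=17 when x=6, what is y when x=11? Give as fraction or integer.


Inverse proportion: y = k/x
Find k: k = 6 * 17 = 102
Compute y at x=11: y = 102/11
y = 102/11

102/11


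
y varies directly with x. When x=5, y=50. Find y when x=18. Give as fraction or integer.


Direct proportion: y = kx
Find k: k = 50/5 = 10
Compute y at x=18: y = 10 * 18
y = 180

180


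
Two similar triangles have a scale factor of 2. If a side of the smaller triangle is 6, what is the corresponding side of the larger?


Similar triangles have proportional sides
Scale factor = 2
Smaller side = 6
Corresponding larger side = 6 * 2
= 12

12


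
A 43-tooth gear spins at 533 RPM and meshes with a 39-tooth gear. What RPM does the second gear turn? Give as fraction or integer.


Gear ratio: teeth_A * RPM_A = teeth_B * RPM_B
43 * 533 = 39 * RPM_B
22919 = 39 * RPM_B
RPM_B = 22919 / 39
RPM_B = 1763/3

1763/3


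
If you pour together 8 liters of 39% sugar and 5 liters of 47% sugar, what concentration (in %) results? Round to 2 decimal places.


Solute in mixture 1 = 39% of 8 L = 8*39/100 = 78/25 L
Solute in mixture 2 = 47% of 5 L = 5*47/100 = 47/20 L
Total solute = 78/25 + 47/20 = 547/100 L
Total volume = 8 + 5 = 13 L
Final concentration = 547/100/13 * 100 = 42.08%

42.08


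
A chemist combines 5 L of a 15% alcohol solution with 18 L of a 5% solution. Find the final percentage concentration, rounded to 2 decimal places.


Solute in mixture 1 = 15% of 5 L = 5*15/100 = 3/4 L
Solute in mixture 2 = 5% of 18 L = 18*5/100 = 9/10 L
Total solute = 3/4 + 9/10 = 33/20 L
Total volume = 5 + 18 = 23 L
Final concentration = 33/20/23 * 100 = 7.17%

7.17


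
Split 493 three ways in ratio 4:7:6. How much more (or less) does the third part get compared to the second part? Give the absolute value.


Total parts = 4 + 7 + 6 = 17
Value per part = 493 / 17 = 29
Shares: 4*29=116, 7*29=203, 6*29=174
Third share = 174, second share = 203
Difference = |174 - 203| = 29

29


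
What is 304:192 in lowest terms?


Find GCD(304, 192)
GCD = 16
Divide both by 16: 304/16 = 19, 192/16 = 12
Simplified ratio = 19:12

19:12


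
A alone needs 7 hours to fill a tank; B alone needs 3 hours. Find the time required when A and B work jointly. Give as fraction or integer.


Rate of A = 1/7 job per hour
Rate of B = 1/3 job per hour
Combined rate = 1/7 + 1/3
Find common denominator: (3 + 7)/(7*3) = 10/21
Combined rate = 10/21 job per hour
Time together = 1 / (10/21) = 21/10 hours

21/10


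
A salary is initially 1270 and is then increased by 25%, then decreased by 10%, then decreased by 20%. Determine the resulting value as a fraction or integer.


Start: 1270
Step 1: increase by 25% => multiply by 125/100
  1270 * 125/100 = 3175/2
Step 2: decrease by 10% => multiply by 90/100
  3175/2 * 90/100 = 5715/4
Step 3: decrease by 20% => multiply by 80/100
  5715/4 * 80/100 = 1143
Final value = 1143

1143


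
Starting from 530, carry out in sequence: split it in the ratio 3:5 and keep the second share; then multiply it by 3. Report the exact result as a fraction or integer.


Start with 530.
Step 1: Split 3:5, second share = 530 * 5/8 = 1325/4
Step 2: Multiply by 3: 1325/4 * 3 = 3975/4
Final result = 3975/4

3975/4


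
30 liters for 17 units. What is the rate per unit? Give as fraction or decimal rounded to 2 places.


Total liters = 30
Number of units = 17
Unit rate = 30 / 17
= 1.76 liters per unit

1.76


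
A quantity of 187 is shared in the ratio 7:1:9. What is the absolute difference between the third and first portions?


Total parts = 7 + 1 + 9 = 17
Value per part = 187 / 17 = 11
Shares: 7*11=77, 1*11=11, 9*11=99
Third share = 99, first share = 77
Difference = |99 - 77| = 22

22


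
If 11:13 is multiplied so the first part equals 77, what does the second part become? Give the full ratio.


Original ratio: 11:13
First term target: 77
Scale factor = 77 / 11 = 7
Multiply second term: 13 * 7 = 91
Equivalent ratio = 77:91

77:91


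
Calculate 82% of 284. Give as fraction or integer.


Compute 82% of 284
Convert percentage: 82% = 82/100
Multiply: 284 * 82/100
= 23288/100
= 5822/25

5822/25


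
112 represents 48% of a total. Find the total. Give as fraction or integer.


Given: 112 is 48% of the whole
Set up: 112 = 48/100 * whole
whole = 112 * 100 / 48
whole = 11200 / 48
whole = 700/3

700/3


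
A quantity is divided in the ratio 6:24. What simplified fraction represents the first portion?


Total parts = 6 + 24 = 30
First part fraction = 6/30
Simplify: 6/30 = 1/5

1/5


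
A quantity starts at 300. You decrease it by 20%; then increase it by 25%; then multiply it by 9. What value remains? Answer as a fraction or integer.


Start with 300.
Step 1: Decrease by 20%: 300 * 80/100 = 240
Step 2: Increase by 25%: 240 * 125/100 = 300
Step 3: Multiply by 9: 300 * 9 = 2700
Final result = 2700

2700


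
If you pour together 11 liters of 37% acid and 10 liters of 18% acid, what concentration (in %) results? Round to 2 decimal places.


Solute in mixture 1 = 37% of 11 L = 11*37/100 = 407/100 L
Solute in mixture 2 = 18% of 10 L = 10*18/100 = 9/5 L
Total solute = 407/100 + 9/5 = 587/100 L
Total volume = 11 + 10 = 21 L
Final concentration = 587/100/21 * 100 = 27.95%

27.95


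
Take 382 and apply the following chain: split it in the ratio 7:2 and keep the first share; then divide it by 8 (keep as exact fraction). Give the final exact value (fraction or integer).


Start with 382.
Step 1: Split 7:2, first share = 382 * 7/9 = 2674/9
Step 2: Divide by 8: 2674/9 / 8 = 1337/36
Final result = 1337/36

1337/36


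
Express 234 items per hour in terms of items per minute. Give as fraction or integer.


Converting from per hour to per minute
Rate = 234 items per hour
Divide by 60: 234/60
= 39/10 items per minute

39/10


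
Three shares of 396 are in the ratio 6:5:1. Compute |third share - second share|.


Total parts = 6 + 5 + 1 = 12
Value per part = 396 / 12 = 33
Shares: 6*33=198, 5*33=165, 1*33=33
Third share = 33, second share = 165
Difference = |33 - 165| = 132

132


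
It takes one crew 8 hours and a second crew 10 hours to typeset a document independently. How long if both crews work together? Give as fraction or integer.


Rate of A = 1/8 job per hour
Rate of B = 1/10 job per hour
Combined rate = 1/8 + 1/10
Find common denominator: (10 + 8)/(8*10) = 18/80
Combined rate = 9/40 job per hour
Time together = 1 / (9/40) = 40/9 hours

40/9


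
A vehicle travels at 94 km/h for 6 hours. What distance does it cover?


Using distance = speed * time
Speed = 94 km/h
Time = 6 hours
Distance = 94 * 6
= 564 km

564


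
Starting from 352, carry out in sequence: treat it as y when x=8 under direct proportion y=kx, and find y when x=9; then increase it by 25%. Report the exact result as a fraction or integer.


Start with 352.
Step 1: Direct prop: k = (352)/8; new y = k*9 = 352*9/8 = 396
Step 2: Increase by 25%: 396 * 125/100 = 495
Final result = 495

495


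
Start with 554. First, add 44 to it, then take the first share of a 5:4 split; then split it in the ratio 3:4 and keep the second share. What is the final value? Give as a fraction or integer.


Start with 554.
Step 1: Add 44: 554+44=598; split 5:4 first = 598*5/9 = 2990/9
Step 2: Split 3:4, second share = 2990/9 * 4/7 = 11960/63
Final result = 11960/63

11960/63


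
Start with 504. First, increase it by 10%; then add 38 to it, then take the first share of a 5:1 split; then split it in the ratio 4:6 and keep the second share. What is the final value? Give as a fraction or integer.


Start with 504.
Step 1: Increase by 10%: 504 * 110/100 = 2772/5
Step 2: Add 38: 2772/5+38=2962/5; split 5:1 first = 2962/5*5/6 = 1481/3
Step 3: Split 4:6, second share = 1481/3 * 6/10 = 1481/5
Final result = 1481/5

1481/5


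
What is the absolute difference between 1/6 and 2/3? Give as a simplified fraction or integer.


Simplify: 1/6 = 1/6 and 2/3 = 2/3
Find common denominator: LCD = 6
Convert: 1/6 and 4/6
Difference = |1 - 4|/6 = 3/6
Simplified = 1/2

1/2


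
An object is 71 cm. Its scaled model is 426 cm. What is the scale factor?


Original length = 71 cm
Scaled length = 426 cm
Scale factor = 426 / 71
= 6

6


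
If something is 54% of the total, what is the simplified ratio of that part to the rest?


Part = 54%, Remainder = 46%
Ratio = 54:46
GCD(54, 46) = 2
Simplify: 27:23 = 27:23

27:23


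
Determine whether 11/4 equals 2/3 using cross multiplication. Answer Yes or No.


Cross multiply to check 11/4 = 2/3
Left cross product: 11 * 3 = 33
Right cross product: 4 * 2 = 8
33 != 8
Not equal, so proportions differ => No

No


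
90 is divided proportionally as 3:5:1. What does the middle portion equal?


Ratio = 3:5:1
Total parts = 3 + 5 + 1 = 9
Value per part = 90 / 9 = 10
First share = 3 * 10 = 30
Middle share = 5 * 10 = 50
Third share = 1 * 10 = 10

50


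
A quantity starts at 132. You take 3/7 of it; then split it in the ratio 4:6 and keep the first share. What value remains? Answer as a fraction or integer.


Start with 132.
Step 1: Take 3/7: 132 * 3/7 = 396/7
Step 2: Split 4:6, first share = 396/7 * 4/10 = 792/35
Final result = 792/35

792/35


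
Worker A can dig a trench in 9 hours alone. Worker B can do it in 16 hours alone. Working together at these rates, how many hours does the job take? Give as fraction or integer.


Rate of A = 1/9 job per hour
Rate of B = 1/16 job per hour
Combined rate = 1/9 + 1/16
Find common denominator: (16 + 9)/(9*16) = 25/144
Combined rate = 25/144 job per hour
Time together = 1 / (25/144) = 144/25 hours

144/25


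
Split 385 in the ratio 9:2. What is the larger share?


Total parts = 9 + 2 = 11
Value per part = 385 / 11 = 35
First share = 9 * 35 = 315
Second share = 2 * 35 = 70
Larger share = 315

315


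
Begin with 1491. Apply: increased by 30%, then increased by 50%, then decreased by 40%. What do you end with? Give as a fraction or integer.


Start: 1491
Step 1: increase by 30% => multiply by 130/100
  1491 * 130/100 = 19383/10
Step 2: increase by 50% => multiply by 150/100
  19383/10 * 150/100 = 58149/20
Step 3: decrease by 40% => multiply by 60/100
  58149/20 * 60/100 = 174447/100
Final value = 174447/100

174447/100


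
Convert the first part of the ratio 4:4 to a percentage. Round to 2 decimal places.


Total parts = 4 + 4 = 8
First part fraction = 4/8
Percentage = (4/8) * 100
= 0.5 * 100
= 50.00%

50.00


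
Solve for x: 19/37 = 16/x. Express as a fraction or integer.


Setting up: 19/37 = 16/x
Cross multiply: 19 * x = 37 * 16
19x = 592
x = 592/19
x = 592/19

592/19


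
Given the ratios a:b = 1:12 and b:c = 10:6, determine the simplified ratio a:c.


Given a:b = 1:12 and b:c = 10:6
Make b consistent. Multiply first ratio by 10: a:b = 10:120
Multiply second ratio by 12: b:c = 120:72
Now b = 120 in both, so a:b:c = 10:120:72
Therefore a:c = 10:72
Simplify by GCD: a:c = 5:36

5:36


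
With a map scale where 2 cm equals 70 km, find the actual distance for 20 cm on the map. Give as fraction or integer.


Map scale: 2 cm = 70 km
Measured distance on map = 20 cm
Set up proportion: 20 * 70 / 2
= 1400 / 2
= 700 km

700


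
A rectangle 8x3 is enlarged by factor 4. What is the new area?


Original dimensions: 8 x 3
Enlargement factor = 4
New width = 8 * 4 = 32
New height = 3 * 4 = 12
New area = 32 * 12 = 384

384


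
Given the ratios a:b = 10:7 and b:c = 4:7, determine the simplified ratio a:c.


Given a:b = 10:7 and b:c = 4:7
Make b consistent. Multiply first ratio by 4: a:b = 40:28
Multiply second ratio by 7: b:c = 28:49
Now b = 28 in both, so a:b:c = 40:28:49
Therefore a:c = 40:49
Simplify by GCD: a:c = 40:49

40:49


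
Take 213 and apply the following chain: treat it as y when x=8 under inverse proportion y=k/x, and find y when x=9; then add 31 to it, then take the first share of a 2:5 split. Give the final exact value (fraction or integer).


Start with 213.
Step 1: Inverse prop: k = (213)*8; new y = k/9 = 213*8/9 = 568/3
Step 2: Add 31: 568/3+31=661/3; split 2:5 first = 661/3*2/7 = 1322/21
Final result = 1322/21

1322/21


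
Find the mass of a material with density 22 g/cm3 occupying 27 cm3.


Using mass = density * volume
Density = 22 g/cm3
Volume = 27 cm3
Mass = 22 * 27
= 594 g

594


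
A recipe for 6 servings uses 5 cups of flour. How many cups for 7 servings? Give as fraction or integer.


Original: 5 cups for 6 servings
Target servings = 7
Scaling factor = 7/6
New amount = 5 * 7/6
= 35/6
= 35/6 cups

35/6


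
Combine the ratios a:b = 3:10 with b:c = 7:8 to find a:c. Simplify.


Given a:b = 3:10 and b:c = 7:8
Make b consistent. Multiply first ratio by 7: a:b = 21:70
Multiply second ratio by 10: b:c = 70:80
Now b = 70 in both, so a:b:c = 21:70:80
Therefore a:c = 21:80
Simplify by GCD: a:c = 21:80

21:80


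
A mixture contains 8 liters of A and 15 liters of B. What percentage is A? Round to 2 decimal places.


Volume of A = 8 L
Volume of B = 15 L
Total volume = 8 + 15 = 23 L
Percentage of A = (8/23) * 100
= 34.78%

34.78


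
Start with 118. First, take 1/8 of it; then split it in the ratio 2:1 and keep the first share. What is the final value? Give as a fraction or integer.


Start with 118.
Step 1: Take 1/8: 118 * 1/8 = 59/4
Step 2: Split 2:1, first share = 59/4 * 2/3 = 59/6
Final result = 59/6

59/6


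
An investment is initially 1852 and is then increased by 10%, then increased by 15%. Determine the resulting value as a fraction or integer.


Start: 1852
Step 1: increase by 10% => multiply by 110/100
  1852 * 110/100 = 10186/5
Step 2: increase by 15% => multiply by 115/100
  10186/5 * 115/100 = 117139/50
Final value = 117139/50

117139/50


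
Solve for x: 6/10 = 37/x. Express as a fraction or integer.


Setting up: 6/10 = 37/x
Cross multiply: 6 * x = 10 * 37
6x = 370
x = 370/6
x = 185/3

185/3


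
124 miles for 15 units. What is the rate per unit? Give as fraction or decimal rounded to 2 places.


Total miles = 124
Number of units = 15
Unit rate = 124 / 15
= 8.27 miles per unit

8.27


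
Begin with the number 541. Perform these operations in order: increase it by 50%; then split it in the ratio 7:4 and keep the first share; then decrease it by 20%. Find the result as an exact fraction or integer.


Start with 541.
Step 1: Increase by 50%: 541 * 150/100 = 1623/2
Step 2: Split 7:4, first share = 1623/2 * 7/11 = 11361/22
Step 3: Decrease by 20%: 11361/22 * 80/100 = 22722/55
Final result = 22722/55

22722/55


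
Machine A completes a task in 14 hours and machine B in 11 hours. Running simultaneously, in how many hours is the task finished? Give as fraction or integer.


Rate of A = 1/14 job per hour
Rate of B = 1/11 job per hour
Combined rate = 1/14 + 1/11
Find common denominator: (11 + 14)/(14*11) = 25/154
Combined rate = 25/154 job per hour
Time together = 1 / (25/154) = 154/25 hours

154/25


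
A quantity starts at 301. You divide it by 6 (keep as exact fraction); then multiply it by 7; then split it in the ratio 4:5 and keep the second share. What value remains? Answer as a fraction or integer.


Start with 301.
Step 1: Divide by 6: 301 / 6 = 301/6
Step 2: Multiply by 7: 301/6 * 7 = 2107/6
Step 3: Split 4:5, second share = 2107/6 * 5/9 = 10535/54
Final result = 10535/54

10535/54


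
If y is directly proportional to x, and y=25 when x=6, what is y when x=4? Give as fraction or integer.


Direct proportion: y = kx
Find k: k = 25/6 = 25/6
Compute y at x=4: y = 25/6 * 4
y = 50/3

50/3


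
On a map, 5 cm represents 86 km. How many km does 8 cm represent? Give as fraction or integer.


Map scale: 5 cm = 86 km
Measured distance on map = 8 cm
Set up proportion: 8 * 86 / 5
= 688 / 5
= 688/5 km

688/5


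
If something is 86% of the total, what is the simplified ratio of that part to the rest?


Part = 86%, Remainder = 14%
Ratio = 86:14
GCD(86, 14) = 2
Simplify: 43:7 = 43:7

43:7


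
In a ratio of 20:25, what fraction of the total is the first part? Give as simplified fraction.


Total parts = 20 + 25 = 45
First part fraction = 20/45
Simplify: 20/45 = 4/9

4/9


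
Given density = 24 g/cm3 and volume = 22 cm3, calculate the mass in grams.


Using mass = density * volume
Density = 24 g/cm3
Volume = 22 cm3
Mass = 24 * 22
= 528 g

528


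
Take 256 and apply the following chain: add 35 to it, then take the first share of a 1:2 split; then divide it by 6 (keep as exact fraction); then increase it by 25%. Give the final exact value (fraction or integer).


Start with 256.
Step 1: Add 35: 256+35=291; split 1:2 first = 291*1/3 = 97
Step 2: Divide by 6: 97 / 6 = 97/6
Step 3: Increase by 25%: 97/6 * 125/100 = 485/24
Final result = 485/24

485/24


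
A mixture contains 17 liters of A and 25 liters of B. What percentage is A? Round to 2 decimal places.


Volume of A = 17 L
Volume of B = 25 L
Total volume = 17 + 25 = 42 L
Percentage of A = (17/42) * 100
= 40.48%

40.48


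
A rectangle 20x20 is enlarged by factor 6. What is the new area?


Original dimensions: 20 x 20
Enlargement factor = 6
New width = 20 * 6 = 120
New height = 20 * 6 = 120
New area = 120 * 120 = 14400

14400


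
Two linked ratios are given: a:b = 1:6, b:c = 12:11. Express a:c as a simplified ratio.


Given a:b = 1:6 and b:c = 12:11
Make b consistent. Multiply first ratio by 12: a:b = 12:72
Multiply second ratio by 6: b:c = 72:66
Now b = 72 in both, so a:b:c = 12:72:66
Therefore a:c = 12:66
Simplify by GCD: a:c = 2:11

2:11


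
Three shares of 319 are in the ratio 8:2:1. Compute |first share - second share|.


Total parts = 8 + 2 + 1 = 11
Value per part = 319 / 11 = 29
Shares: 8*29=232, 2*29=58, 1*29=29
First share = 232, second share = 58
Difference = |232 - 58| = 174

174


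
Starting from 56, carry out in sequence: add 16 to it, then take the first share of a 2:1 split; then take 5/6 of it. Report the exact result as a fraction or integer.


Start with 56.
Step 1: Add 16: 56+16=72; split 2:1 first = 72*2/3 = 48
Step 2: Take 5/6: 48 * 5/6 = 40
Final result = 40

40


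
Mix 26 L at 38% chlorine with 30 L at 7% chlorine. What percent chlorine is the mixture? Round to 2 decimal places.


Solute in mixture 1 = 38% of 26 L = 26*38/100 = 247/25 L
Solute in mixture 2 = 7% of 30 L = 30*7/100 = 21/10 L
Total solute = 247/25 + 21/10 = 599/50 L
Total volume = 26 + 30 = 56 L
Final concentration = 599/50/56 * 100 = 21.39%

21.39


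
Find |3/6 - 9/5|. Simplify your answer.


Simplify: 3/6 = 1/2 and 9/5 = 9/5
Find common denominator: LCD = 10
Convert: 5/10 and 18/10
Difference = |5 - 18|/10 = 13/10
Simplified = 13/10

13/10


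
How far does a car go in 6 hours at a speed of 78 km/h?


Using distance = speed * time
Speed = 78 km/h
Time = 6 hours
Distance = 78 * 6
= 468 km

468


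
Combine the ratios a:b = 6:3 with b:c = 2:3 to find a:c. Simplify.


Given a:b = 6:3 and b:c = 2:3
Make b consistent. Multiply first ratio by 2: a:b = 12:6
Multiply second ratio by 3: b:c = 6:9
Now b = 6 in both, so a:b:c = 12:6:9
Therefore a:c = 12:9
Simplify by GCD: a:c = 4:3

4:3


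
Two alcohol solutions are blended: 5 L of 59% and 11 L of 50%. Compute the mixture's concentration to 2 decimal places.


Solute in mixture 1 = 59% of 5 L = 5*59/100 = 59/20 L
Solute in mixture 2 = 50% of 11 L = 11*50/100 = 11/2 L
Total solute = 59/20 + 11/2 = 169/20 L
Total volume = 5 + 11 = 16 L
Final concentration = 169/20/16 * 100 = 52.81%

52.81


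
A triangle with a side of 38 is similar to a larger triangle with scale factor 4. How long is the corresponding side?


Similar triangles have proportional sides
Scale factor = 4
Smaller side = 38
Corresponding larger side = 38 * 4
= 152

152


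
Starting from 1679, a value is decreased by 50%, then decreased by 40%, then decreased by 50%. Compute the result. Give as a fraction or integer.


Start: 1679
Step 1: decrease by 50% => multiply by 50/100
  1679 * 50/100 = 1679/2
Step 2: decrease by 40% => multiply by 60/100
  1679/2 * 60/100 = 5037/10
Step 3: decrease by 50% => multiply by 50/100
  5037/10 * 50/100 = 5037/20
Final value = 5037/20

5037/20


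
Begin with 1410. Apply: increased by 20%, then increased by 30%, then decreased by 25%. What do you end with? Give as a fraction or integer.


Start: 1410
Step 1: increase by 20% => multiply by 120/100
  1410 * 120/100 = 1692
Step 2: increase by 30% => multiply by 130/100
  1692 * 130/100 = 10998/5
Step 3: decrease by 25% => multiply by 75/100
  10998/5 * 75/100 = 16497/10
Final value = 16497/10

16497/10


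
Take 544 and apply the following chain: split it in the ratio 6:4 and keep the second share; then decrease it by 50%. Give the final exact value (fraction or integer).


Start with 544.
Step 1: Split 6:4, second share = 544 * 4/10 = 1088/5
Step 2: Decrease by 50%: 1088/5 * 50/100 = 544/5
Final result = 544/5

544/5


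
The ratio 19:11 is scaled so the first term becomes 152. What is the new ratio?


Original ratio: 19:11
First term target: 152
Scale factor = 152 / 19 = 8
Multiply second term: 11 * 8 = 88
Equivalent ratio = 152:88

152:88


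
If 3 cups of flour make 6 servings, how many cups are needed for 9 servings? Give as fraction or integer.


Original: 3 cups for 6 servings
Target servings = 9
Scaling factor = 9/6
New amount = 3 * 9/6
= 27/6
= 9/2 cups

9/2


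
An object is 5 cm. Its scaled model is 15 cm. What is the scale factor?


Original length = 5 cm
Scaled length = 15 cm
Scale factor = 15 / 5
= 3

3


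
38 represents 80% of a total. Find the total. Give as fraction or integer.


Given: 38 is 80% of the whole
Set up: 38 = 80/100 * whole
whole = 38 * 100 / 80
whole = 3800 / 80
whole = 95/2

95/2


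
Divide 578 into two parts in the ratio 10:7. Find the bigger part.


Total parts = 10 + 7 = 17
Value per part = 578 / 17 = 34
First share = 10 * 34 = 340
Second share = 7 * 34 = 238
Larger share = 340

340


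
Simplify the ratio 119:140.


Find GCD(119, 140)
GCD = 7
Divide both by 7: 119/7 = 17, 140/7 = 20
Simplified ratio = 17:20

17:20


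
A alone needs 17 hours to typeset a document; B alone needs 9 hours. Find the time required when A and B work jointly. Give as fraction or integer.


Rate of A = 1/17 job per hour
Rate of B = 1/9 job per hour
Combined rate = 1/17 + 1/9
Find common denominator: (9 + 17)/(17*9) = 26/153
Combined rate = 26/153 job per hour
Time together = 1 / (26/153) = 153/26 hours

153/26


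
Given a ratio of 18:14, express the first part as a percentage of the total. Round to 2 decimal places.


Total parts = 18 + 14 = 32
First part fraction = 18/32
Percentage = (18/32) * 100
= 0.5625 * 100
= 56.25%

56.25


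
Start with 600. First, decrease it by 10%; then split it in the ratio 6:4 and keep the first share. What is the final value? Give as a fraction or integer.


Start with 600.
Step 1: Decrease by 10%: 600 * 90/100 = 540
Step 2: Split 6:4, first share = 540 * 6/10 = 324
Final result = 324

324


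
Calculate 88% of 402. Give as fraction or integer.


Compute 88% of 402
Convert percentage: 88% = 88/100
Multiply: 402 * 88/100
= 35376/100
= 8844/25

8844/25


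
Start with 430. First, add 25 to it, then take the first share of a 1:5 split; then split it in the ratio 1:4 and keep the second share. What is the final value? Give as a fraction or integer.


Start with 430.
Step 1: Add 25: 430+25=455; split 1:5 first = 455*1/6 = 455/6
Step 2: Split 1:4, second share = 455/6 * 4/5 = 182/3
Final result = 182/3

182/3


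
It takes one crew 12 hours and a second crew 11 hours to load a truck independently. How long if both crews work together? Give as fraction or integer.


Rate of A = 1/12 job per hour
Rate of B = 1/11 job per hour
Combined rate = 1/12 + 1/11
Find common denominator: (11 + 12)/(12*11) = 23/132
Combined rate = 23/132 job per hour
Time together = 1 / (23/132) = 132/23 hours

132/23


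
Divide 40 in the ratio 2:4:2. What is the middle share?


Ratio = 2:4:2
Total parts = 2 + 4 + 2 = 8
Value per part = 40 / 8 = 5
First share = 2 * 5 = 10
Middle share = 4 * 5 = 20
Third share = 2 * 5 = 10

20


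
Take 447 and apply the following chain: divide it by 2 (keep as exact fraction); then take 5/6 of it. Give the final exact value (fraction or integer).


Start with 447.
Step 1: Divide by 2: 447 / 2 = 447/2
Step 2: Take 5/6: 447/2 * 5/6 = 745/4
Final result = 745/4

745/4


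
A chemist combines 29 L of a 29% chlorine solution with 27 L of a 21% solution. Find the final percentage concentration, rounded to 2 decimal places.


Solute in mixture 1 = 29% of 29 L = 29*29/100 = 841/100 L
Solute in mixture 2 = 21% of 27 L = 27*21/100 = 567/100 L
Total solute = 841/100 + 567/100 = 352/25 L
Total volume = 29 + 27 = 56 L
Final concentration = 352/25/56 * 100 = 25.14%

25.14


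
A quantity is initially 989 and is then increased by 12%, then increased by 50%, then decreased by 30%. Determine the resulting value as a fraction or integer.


Start: 989
Step 1: increase by 12% => multiply by 112/100
  989 * 112/100 = 27692/25
Step 2: increase by 50% => multiply by 150/100
  27692/25 * 150/100 = 41538/25
Step 3: decrease by 30% => multiply by 70/100
  41538/25 * 70/100 = 145383/125
Final value = 145383/125

145383/125


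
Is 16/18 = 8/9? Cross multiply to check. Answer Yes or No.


Cross multiply to check 16/18 = 8/9
Left cross product: 16 * 9 = 144
Right cross product: 18 * 8 = 144
144 = 144
Equal, so proportions match => Yes

Yes


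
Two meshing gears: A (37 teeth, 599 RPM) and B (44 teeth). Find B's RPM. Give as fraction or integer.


Gear ratio: teeth_A * RPM_A = teeth_B * RPM_B
37 * 599 = 44 * RPM_B
22163 = 44 * RPM_B
RPM_B = 22163 / 44
RPM_B = 22163/44

22163/44


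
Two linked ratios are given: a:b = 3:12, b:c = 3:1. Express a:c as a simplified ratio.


Given a:b = 3:12 and b:c = 3:1
Make b consistent. Multiply first ratio by 3: a:b = 9:36
Multiply second ratio by 12: b:c = 36:12
Now b = 36 in both, so a:b:c = 9:36:12
Therefore a:c = 9:12
Simplify by GCD: a:c = 3:4

3:4


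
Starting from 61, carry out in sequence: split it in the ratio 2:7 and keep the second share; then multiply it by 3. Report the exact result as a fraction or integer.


Start with 61.
Step 1: Split 2:7, second share = 61 * 7/9 = 427/9
Step 2: Multiply by 3: 427/9 * 3 = 427/3
Final result = 427/3

427/3


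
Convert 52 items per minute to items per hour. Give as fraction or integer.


Converting from per minute to per hour
Rate = 52 items per minute
Multiply by 60: 52 * 60
= 3120 items per hour

3120


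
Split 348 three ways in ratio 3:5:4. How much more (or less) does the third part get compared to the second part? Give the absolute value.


Total parts = 3 + 5 + 4 = 12
Value per part = 348 / 12 = 29
Shares: 3*29=87, 5*29=145, 4*29=116
Third share = 116, second share = 145
Difference = |116 - 145| = 29

29


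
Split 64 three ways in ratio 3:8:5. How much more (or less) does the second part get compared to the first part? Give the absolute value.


Total parts = 3 + 8 + 5 = 16
Value per part = 64 / 16 = 4
Shares: 3*4=12, 8*4=32, 5*4=20
Second share = 32, first share = 12
Difference = |32 - 12| = 20

20


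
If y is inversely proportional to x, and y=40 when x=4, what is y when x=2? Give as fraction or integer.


Inverse proportion: y = k/x
Find k: k = 4 * 40 = 160
Compute y at x=2: y = 160/2
y = 80

80


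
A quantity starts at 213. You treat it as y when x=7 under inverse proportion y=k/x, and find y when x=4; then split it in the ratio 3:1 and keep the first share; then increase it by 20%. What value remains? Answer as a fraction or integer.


Start with 213.
Step 1: Inverse prop: k = (213)*7; new y = k/4 = 213*7/4 = 1491/4
Step 2: Split 3:1, first share = 1491/4 * 3/4 = 4473/16
Step 3: Increase by 20%: 4473/16 * 120/100 = 13419/40
Final result = 13419/40

13419/40


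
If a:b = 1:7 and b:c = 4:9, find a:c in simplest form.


Given a:b = 1:7 and b:c = 4:9
Make b consistent. Multiply first ratio by 4: a:b = 4:28
Multiply second ratio by 7: b:c = 28:63
Now b = 28 in both, so a:b:c = 4:28:63
Therefore a:c = 4:63
Simplify by GCD: a:c = 4:63

4:63


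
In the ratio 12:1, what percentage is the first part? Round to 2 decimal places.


Total parts = 12 + 1 = 13
First part fraction = 12/13
Percentage = (12/13) * 100
= 0.923077 * 100
= 92.31%

92.31


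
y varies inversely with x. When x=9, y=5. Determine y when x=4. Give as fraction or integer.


Inverse proportion: y = k/x
Find k: k = 9 * 5 = 45
Compute y at x=4: y = 45/4
y = 45/4

45/4


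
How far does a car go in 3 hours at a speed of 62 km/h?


Using distance = speed * time
Speed = 62 km/h
Time = 3 hours
Distance = 62 * 3
= 186 km

186


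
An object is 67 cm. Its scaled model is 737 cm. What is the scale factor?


Original length = 67 cm
Scaled length = 737 cm
Scale factor = 737 / 67
= 11

11


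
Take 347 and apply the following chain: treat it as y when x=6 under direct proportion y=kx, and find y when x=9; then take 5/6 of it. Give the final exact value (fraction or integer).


Start with 347.
Step 1: Direct prop: k = (347)/6; new y = k*9 = 347*9/6 = 1041/2
Step 2: Take 5/6: 1041/2 * 5/6 = 1735/4
Final result = 1735/4

1735/4


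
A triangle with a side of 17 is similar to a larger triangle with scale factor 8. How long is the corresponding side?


Similar triangles have proportional sides
Scale factor = 8
Smaller side = 17
Corresponding larger side = 17 * 8
= 136

136


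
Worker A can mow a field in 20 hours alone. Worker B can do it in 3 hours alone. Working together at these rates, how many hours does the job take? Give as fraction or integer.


Rate of A = 1/20 job per hour
Rate of B = 1/3 job per hour
Combined rate = 1/20 + 1/3
Find common denominator: (3 + 20)/(20*3) = 23/60
Combined rate = 23/60 job per hour
Time together = 1 / (23/60) = 60/23 hours

60/23


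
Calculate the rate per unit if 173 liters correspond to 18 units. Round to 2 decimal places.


Total liters = 173
Number of units = 18
Unit rate = 173 / 18
= 9.61 liters per unit

9.61


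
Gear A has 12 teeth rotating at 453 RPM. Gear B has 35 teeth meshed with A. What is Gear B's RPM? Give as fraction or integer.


Gear ratio: teeth_A * RPM_A = teeth_B * RPM_B
12 * 453 = 35 * RPM_B
5436 = 35 * RPM_B
RPM_B = 5436 / 35
RPM_B = 5436/35

5436/35


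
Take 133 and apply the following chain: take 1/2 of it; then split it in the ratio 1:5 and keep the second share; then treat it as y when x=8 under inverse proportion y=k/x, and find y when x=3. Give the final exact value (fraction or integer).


Start with 133.
Step 1: Take 1/2: 133 * 1/2 = 133/2
Step 2: Split 1:5, second share = 133/2 * 5/6 = 665/12
Step 3: Inverse prop: k = (665/12)*8; new y = k/3 = 665/12*8/3 = 1330/9
Final result = 1330/9

1330/9


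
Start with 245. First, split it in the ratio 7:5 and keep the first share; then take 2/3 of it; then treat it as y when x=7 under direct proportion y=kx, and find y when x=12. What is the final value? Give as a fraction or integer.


Start with 245.
Step 1: Split 7:5, first share = 245 * 7/12 = 1715/12
Step 2: Take 2/3: 1715/12 * 2/3 = 1715/18
Step 3: Direct prop: k = (1715/18)/7; new y = k*12 = 1715/18*12/7 = 490/3
Final result = 490/3

490/3


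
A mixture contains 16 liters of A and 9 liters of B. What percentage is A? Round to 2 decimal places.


Volume of A = 16 L
Volume of B = 9 L
Total volume = 16 + 9 = 25 L
Percentage of A = (16/25) * 100
= 64.00%

64.00


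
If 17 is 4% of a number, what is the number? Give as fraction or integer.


Given: 17 is 4% of the whole
Set up: 17 = 4/100 * whole
whole = 17 * 100 / 4
whole = 1700 / 4
whole = 425

425


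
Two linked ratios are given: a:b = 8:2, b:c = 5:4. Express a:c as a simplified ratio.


Given a:b = 8:2 and b:c = 5:4
Make b consistent. Multiply first ratio by 5: a:b = 40:10
Multiply second ratio by 2: b:c = 10:8
Now b = 10 in both, so a:b:c = 40:10:8
Therefore a:c = 40:8
Simplify by GCD: a:c = 5:1

5:1


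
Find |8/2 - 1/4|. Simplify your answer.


Simplify: 8/2 = 4 and 1/4 = 1/4
Find common denominator: LCD = 4
Convert: 16/4 and 1/4
Difference = |16 - 1|/4 = 15/4
Simplified = 15/4

15/4


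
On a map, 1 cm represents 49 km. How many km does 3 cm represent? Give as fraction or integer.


Map scale: 1 cm = 49 km
Measured distance on map = 3 cm
Set up proportion: 3 * 49 / 1
= 147 / 1
= 147 km

147


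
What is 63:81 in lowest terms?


Find GCD(63, 81)
GCD = 9
Divide both by 9: 63/9 = 7, 81/9 = 9
Simplified ratio = 7:9

7:9


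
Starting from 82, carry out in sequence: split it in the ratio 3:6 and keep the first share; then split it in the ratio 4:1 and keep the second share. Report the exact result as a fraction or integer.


Start with 82.
Step 1: Split 3:6, first share = 82 * 3/9 = 82/3
Step 2: Split 4:1, second share = 82/3 * 1/5 = 82/15
Final result = 82/15

82/15


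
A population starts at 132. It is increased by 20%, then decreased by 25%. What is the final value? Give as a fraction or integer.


Start: 132
Step 1: increase by 20% => multiply by 120/100
  132 * 120/100 = 792/5
Step 2: decrease by 25% => multiply by 75/100
  792/5 * 75/100 = 594/5
Final value = 594/5

594/5


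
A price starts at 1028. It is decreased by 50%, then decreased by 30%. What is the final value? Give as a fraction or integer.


Start: 1028
Step 1: decrease by 50% => multiply by 50/100
  1028 * 50/100 = 514
Step 2: decrease by 30% => multiply by 70/100
  514 * 70/100 = 1799/5
Final value = 1799/5

1799/5


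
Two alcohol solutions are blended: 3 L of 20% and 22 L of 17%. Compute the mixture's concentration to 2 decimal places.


Solute in mixture 1 = 20% of 3 L = 3*20/100 = 3/5 L
Solute in mixture 2 = 17% of 22 L = 22*17/100 = 187/50 L
Total solute = 3/5 + 187/50 = 217/50 L
Total volume = 3 + 22 = 25 L
Final concentration = 217/50/25 * 100 = 17.36%

17.36


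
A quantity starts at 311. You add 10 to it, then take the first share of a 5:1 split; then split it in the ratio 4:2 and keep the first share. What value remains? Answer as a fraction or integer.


Start with 311.
Step 1: Add 10: 311+10=321; split 5:1 first = 321*5/6 = 535/2
Step 2: Split 4:2, first share = 535/2 * 4/6 = 535/3
Final result = 535/3

535/3


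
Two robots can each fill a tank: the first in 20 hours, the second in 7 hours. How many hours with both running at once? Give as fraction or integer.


Rate of A = 1/20 job per hour
Rate of B = 1/7 job per hour
Combined rate = 1/20 + 1/7
Find common denominator: (7 + 20)/(20*7) = 27/140
Combined rate = 27/140 job per hour
Time together = 1 / (27/140) = 140/27 hours

140/27


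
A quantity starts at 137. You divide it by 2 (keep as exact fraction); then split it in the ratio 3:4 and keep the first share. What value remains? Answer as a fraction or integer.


Start with 137.
Step 1: Divide by 2: 137 / 2 = 137/2
Step 2: Split 3:4, first share = 137/2 * 3/7 = 411/14
Final result = 411/14

411/14


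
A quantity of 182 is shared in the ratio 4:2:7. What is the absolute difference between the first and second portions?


Total parts = 4 + 2 + 7 = 13
Value per part = 182 / 13 = 14
Shares: 4*14=56, 2*14=28, 7*14=98
First share = 56, second share = 28
Difference = |56 - 28| = 28

28


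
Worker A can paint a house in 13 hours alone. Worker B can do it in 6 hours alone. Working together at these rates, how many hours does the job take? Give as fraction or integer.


Rate of A = 1/13 job per hour
Rate of B = 1/6 job per hour
Combined rate = 1/13 + 1/6
Find common denominator: (6 + 13)/(13*6) = 19/78
Combined rate = 19/78 job per hour
Time together = 1 / (19/78) = 78/19 hours

78/19


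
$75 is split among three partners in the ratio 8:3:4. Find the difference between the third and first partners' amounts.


Total parts = 8 + 3 + 4 = 15
Value per part = 75 / 15 = 5
Shares: 8*5=40, 3*5=15, 4*5=20
Third share = 20, first share = 40
Difference = |20 - 40| = 20

20


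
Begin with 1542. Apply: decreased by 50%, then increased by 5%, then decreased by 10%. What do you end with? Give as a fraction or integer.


Start: 1542
Step 1: decrease by 50% => multiply by 50/100
  1542 * 50/100 = 771
Step 2: increase by 5% => multiply by 105/100
  771 * 105/100 = 16191/20
Step 3: decrease by 10% => multiply by 90/100
  16191/20 * 90/100 = 145719/200
Final value = 145719/200

145719/200


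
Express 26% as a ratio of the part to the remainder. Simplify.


Part = 26%, Remainder = 74%
Ratio = 26:74
GCD(26, 74) = 2
Simplify: 13:37 = 13:37

13:37


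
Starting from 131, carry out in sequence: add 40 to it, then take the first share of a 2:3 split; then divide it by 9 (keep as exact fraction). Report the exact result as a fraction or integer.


Start with 131.
Step 1: Add 40: 131+40=171; split 2:3 first = 171*2/5 = 342/5
Step 2: Divide by 9: 342/5 / 9 = 38/5
Final result = 38/5

38/5
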